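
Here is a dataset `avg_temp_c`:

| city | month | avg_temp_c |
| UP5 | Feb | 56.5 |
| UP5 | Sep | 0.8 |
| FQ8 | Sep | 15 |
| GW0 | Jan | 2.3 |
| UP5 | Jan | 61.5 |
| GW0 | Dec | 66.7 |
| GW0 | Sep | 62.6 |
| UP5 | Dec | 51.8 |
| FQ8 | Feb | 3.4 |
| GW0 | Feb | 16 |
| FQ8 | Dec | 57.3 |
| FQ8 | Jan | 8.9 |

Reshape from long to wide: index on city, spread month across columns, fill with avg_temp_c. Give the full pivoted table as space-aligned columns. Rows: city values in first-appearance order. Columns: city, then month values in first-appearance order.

Columns: city plus the 4 distinct month values (Feb, Sep, Jan, Dec).
For example, row UP5 column Feb takes avg_temp_c=56.5 from the long row (UP5, Feb).

city  Feb   Sep   Jan   Dec 
UP5   56.5  0.8   61.5  51.8
FQ8   3.4   15    8.9   57.3
GW0   16    62.6  2.3   66.7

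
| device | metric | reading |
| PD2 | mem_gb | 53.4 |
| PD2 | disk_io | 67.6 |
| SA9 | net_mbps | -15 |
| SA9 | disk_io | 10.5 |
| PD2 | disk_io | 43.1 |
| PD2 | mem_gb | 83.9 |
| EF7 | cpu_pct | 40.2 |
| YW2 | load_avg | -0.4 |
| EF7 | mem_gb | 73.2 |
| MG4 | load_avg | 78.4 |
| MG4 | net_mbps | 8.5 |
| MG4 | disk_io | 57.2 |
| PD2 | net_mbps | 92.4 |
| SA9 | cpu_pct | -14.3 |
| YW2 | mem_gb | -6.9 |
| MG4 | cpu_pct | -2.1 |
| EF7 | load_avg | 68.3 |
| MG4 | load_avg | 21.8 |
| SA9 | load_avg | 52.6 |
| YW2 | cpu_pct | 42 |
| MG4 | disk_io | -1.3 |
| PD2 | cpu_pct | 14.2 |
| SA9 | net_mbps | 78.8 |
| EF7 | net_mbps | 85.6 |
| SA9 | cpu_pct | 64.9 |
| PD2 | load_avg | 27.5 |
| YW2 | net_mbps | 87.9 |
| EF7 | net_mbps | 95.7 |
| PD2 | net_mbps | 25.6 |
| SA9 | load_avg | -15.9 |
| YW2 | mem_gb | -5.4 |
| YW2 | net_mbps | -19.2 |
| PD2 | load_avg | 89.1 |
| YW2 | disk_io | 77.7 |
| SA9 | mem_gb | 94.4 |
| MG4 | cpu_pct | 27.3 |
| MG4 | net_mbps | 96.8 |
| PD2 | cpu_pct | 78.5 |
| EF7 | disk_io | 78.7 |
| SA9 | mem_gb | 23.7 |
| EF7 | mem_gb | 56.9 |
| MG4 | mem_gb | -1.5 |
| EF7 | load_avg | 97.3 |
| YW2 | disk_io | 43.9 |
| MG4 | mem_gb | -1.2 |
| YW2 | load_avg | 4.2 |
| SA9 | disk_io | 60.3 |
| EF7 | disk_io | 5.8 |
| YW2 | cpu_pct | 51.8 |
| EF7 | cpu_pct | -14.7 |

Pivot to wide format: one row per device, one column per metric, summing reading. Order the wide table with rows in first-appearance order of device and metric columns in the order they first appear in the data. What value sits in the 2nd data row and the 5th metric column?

With rows in first-appearance order of device, row 2 is device=SA9. metric columns in first-appearance order: mem_gb, disk_io, net_mbps, cpu_pct, load_avg; column 5 is load_avg.
Long rows with device=SA9, metric=load_avg: 52.6 + -15.9 = 36.7.

36.7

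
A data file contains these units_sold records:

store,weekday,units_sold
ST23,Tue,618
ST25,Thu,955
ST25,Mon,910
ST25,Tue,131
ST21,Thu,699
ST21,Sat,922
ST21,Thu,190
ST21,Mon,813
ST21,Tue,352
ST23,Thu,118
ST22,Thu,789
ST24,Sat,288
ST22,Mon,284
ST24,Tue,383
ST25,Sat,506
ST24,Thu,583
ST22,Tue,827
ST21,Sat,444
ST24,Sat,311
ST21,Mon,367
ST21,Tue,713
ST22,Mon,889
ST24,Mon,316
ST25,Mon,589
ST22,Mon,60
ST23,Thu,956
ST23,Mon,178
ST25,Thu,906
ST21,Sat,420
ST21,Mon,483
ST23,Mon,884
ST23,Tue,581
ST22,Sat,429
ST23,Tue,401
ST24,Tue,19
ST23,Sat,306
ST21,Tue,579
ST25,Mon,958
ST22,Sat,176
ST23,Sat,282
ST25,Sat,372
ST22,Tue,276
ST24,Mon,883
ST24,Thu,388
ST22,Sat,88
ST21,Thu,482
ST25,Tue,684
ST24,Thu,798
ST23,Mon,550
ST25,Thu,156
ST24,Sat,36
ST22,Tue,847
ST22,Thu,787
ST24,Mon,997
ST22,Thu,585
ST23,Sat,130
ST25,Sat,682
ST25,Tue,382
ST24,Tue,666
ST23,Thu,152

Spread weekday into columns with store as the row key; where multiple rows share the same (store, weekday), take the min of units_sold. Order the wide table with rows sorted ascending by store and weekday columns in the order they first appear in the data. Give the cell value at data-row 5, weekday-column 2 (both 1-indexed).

With rows sorted ascending by store, row 5 is store=ST25. weekday columns in first-appearance order: Tue, Thu, Mon, Sat; column 2 is Thu.
Long rows with store=ST25, weekday=Thu: min(955, 906, 156) = 156.

156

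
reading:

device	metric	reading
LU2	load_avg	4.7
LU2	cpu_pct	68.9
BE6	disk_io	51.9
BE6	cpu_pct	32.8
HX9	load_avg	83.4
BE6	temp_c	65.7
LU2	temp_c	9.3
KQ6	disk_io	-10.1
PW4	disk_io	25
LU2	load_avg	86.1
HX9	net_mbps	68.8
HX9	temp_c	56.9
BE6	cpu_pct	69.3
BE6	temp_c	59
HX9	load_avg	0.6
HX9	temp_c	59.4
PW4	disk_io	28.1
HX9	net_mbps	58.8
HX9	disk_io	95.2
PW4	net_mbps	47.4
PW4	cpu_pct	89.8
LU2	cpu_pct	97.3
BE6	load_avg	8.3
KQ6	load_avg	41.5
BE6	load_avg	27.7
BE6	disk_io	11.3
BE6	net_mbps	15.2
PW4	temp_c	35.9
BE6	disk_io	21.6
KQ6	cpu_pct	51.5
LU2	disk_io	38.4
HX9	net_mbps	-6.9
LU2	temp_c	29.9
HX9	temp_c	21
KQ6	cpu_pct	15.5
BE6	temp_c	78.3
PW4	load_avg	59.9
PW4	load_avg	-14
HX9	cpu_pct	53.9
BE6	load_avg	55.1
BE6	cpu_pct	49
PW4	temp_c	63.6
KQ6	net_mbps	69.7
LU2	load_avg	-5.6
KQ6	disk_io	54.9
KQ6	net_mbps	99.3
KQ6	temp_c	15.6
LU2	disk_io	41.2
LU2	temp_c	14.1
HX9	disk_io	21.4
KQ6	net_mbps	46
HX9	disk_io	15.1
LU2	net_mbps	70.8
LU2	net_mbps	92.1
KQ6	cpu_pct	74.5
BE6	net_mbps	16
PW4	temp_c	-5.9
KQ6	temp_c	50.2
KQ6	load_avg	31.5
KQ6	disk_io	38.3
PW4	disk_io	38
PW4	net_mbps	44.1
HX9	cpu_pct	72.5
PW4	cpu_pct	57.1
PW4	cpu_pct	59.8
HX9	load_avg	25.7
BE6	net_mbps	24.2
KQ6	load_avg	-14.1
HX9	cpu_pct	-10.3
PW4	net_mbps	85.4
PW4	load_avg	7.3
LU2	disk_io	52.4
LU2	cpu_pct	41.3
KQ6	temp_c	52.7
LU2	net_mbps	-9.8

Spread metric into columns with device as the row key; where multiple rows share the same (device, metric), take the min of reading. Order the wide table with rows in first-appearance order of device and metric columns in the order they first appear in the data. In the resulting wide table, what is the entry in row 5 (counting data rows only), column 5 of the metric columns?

With rows in first-appearance order of device, row 5 is device=PW4. metric columns in first-appearance order: load_avg, cpu_pct, disk_io, temp_c, net_mbps; column 5 is net_mbps.
Long rows with device=PW4, metric=net_mbps: min(47.4, 44.1, 85.4) = 44.1.

44.1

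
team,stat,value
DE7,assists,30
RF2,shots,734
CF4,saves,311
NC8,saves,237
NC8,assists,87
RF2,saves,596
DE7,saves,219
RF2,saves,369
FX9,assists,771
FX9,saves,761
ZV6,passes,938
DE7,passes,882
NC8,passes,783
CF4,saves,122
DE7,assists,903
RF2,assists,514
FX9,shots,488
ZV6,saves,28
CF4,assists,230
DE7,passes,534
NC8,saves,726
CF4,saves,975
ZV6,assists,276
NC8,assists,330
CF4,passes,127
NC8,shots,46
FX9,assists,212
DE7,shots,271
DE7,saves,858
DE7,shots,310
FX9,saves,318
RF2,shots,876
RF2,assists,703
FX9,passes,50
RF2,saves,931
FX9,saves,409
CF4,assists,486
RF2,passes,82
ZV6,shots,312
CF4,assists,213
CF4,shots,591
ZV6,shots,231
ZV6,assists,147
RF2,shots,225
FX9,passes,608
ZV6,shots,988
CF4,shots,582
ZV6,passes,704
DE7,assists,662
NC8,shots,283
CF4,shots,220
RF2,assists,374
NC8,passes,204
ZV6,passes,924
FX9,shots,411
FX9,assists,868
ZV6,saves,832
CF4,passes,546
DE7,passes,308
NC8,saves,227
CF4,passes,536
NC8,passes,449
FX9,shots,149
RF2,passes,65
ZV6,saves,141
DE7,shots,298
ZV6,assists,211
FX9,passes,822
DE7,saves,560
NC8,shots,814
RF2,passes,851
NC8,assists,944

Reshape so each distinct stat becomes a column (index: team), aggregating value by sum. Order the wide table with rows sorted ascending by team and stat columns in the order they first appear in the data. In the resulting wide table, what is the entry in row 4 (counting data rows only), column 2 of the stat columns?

With rows sorted ascending by team, row 4 is team=NC8. stat columns in first-appearance order: assists, shots, saves, passes; column 2 is shots.
Long rows with team=NC8, stat=shots: 46 + 283 + 814 = 1143.

1143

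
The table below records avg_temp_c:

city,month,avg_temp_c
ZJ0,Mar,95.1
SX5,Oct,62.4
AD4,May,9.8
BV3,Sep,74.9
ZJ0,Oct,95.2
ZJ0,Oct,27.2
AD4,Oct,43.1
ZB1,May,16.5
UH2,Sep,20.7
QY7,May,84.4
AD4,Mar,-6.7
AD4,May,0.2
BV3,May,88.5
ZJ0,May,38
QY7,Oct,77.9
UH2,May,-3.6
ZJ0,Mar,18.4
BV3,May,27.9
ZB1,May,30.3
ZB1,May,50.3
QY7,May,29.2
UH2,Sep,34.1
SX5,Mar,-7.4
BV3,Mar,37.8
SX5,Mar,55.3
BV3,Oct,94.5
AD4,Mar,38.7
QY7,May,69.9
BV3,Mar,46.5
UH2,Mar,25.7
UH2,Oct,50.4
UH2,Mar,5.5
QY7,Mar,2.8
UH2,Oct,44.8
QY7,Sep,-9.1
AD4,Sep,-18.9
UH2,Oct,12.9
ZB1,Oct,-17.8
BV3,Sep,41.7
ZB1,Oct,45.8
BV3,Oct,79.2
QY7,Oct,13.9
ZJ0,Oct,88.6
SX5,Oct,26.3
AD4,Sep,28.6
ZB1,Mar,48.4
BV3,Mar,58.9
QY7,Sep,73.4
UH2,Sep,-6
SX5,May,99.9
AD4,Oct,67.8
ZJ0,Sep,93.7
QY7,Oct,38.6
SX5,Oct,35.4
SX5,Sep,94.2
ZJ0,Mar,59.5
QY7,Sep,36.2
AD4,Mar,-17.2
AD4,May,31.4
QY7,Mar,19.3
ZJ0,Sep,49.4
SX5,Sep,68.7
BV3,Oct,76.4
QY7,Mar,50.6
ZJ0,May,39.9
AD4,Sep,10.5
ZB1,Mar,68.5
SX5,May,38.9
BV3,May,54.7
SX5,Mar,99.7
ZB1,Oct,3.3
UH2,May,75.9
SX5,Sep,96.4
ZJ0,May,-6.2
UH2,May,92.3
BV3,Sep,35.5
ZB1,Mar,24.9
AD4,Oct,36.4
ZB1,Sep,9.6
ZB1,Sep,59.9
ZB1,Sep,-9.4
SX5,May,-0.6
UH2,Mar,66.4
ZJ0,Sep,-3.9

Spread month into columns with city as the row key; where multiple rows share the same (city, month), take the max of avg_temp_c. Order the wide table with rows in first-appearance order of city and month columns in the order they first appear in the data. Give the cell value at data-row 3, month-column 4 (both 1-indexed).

28.6

With rows in first-appearance order of city, row 3 is city=AD4. month columns in first-appearance order: Mar, Oct, May, Sep; column 4 is Sep.
Long rows with city=AD4, month=Sep: max(-18.9, 28.6, 10.5) = 28.6.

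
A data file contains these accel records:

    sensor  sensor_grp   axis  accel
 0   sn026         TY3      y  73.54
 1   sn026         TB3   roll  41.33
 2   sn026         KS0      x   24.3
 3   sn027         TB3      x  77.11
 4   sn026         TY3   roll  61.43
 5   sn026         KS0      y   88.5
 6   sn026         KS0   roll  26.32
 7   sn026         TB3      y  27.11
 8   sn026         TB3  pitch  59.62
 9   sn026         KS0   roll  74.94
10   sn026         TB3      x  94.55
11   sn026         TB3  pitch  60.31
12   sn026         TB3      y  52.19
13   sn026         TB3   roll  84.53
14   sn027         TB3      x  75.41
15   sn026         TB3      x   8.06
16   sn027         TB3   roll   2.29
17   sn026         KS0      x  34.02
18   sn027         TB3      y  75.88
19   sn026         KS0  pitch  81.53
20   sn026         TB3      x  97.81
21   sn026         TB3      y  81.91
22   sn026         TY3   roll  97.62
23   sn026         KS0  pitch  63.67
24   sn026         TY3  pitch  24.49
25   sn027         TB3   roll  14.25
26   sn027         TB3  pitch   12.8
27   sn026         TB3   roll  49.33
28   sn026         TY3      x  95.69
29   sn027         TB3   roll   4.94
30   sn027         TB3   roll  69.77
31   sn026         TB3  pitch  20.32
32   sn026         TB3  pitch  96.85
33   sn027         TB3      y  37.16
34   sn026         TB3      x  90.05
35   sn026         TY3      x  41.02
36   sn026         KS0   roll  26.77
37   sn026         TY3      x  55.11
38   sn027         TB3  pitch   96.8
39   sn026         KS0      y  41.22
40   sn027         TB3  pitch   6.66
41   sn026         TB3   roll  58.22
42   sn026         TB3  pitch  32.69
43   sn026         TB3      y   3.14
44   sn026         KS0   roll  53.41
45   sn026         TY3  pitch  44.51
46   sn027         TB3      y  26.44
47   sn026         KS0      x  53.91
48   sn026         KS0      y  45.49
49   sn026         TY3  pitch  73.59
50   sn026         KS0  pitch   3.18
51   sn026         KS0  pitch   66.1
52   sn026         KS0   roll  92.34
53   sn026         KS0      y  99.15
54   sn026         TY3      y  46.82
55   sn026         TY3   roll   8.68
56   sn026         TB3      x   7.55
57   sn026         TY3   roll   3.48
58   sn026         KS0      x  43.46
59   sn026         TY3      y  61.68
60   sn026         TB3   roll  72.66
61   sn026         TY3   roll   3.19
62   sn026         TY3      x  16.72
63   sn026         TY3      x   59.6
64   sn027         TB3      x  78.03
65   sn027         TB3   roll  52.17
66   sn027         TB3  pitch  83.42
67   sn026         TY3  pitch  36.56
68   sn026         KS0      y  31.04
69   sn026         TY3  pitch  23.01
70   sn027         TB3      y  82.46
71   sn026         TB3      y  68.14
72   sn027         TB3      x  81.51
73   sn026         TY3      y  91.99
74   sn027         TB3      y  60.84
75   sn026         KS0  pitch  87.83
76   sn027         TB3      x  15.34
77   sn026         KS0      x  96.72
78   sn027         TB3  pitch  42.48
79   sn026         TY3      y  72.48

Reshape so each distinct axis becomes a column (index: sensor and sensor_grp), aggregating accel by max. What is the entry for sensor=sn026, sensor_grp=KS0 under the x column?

Rows with sensor=sn026, sensor_grp=KS0 and axis=x: accel values are 24.3, 34.02, 53.91, 43.46, 96.72.
max(24.3, 34.02, 53.91, 43.46, 96.72) = 96.72.

96.72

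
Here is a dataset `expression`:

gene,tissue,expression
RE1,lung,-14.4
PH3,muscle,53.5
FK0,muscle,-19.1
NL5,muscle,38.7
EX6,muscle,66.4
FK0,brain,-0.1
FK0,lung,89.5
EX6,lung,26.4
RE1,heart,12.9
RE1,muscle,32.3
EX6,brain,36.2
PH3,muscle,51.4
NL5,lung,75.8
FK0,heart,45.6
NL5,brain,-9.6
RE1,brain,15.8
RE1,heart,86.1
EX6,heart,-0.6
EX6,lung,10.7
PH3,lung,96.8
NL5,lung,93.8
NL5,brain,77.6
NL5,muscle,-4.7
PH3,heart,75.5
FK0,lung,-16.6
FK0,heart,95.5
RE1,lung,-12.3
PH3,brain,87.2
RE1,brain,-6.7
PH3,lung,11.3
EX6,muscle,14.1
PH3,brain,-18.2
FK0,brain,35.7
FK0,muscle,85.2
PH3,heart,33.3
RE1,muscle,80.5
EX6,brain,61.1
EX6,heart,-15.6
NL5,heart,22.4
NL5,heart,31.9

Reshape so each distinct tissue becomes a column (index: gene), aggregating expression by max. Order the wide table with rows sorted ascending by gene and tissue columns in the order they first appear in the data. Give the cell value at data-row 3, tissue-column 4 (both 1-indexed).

With rows sorted ascending by gene, row 3 is gene=NL5. tissue columns in first-appearance order: lung, muscle, brain, heart; column 4 is heart.
Long rows with gene=NL5, tissue=heart: max(22.4, 31.9) = 31.9.

31.9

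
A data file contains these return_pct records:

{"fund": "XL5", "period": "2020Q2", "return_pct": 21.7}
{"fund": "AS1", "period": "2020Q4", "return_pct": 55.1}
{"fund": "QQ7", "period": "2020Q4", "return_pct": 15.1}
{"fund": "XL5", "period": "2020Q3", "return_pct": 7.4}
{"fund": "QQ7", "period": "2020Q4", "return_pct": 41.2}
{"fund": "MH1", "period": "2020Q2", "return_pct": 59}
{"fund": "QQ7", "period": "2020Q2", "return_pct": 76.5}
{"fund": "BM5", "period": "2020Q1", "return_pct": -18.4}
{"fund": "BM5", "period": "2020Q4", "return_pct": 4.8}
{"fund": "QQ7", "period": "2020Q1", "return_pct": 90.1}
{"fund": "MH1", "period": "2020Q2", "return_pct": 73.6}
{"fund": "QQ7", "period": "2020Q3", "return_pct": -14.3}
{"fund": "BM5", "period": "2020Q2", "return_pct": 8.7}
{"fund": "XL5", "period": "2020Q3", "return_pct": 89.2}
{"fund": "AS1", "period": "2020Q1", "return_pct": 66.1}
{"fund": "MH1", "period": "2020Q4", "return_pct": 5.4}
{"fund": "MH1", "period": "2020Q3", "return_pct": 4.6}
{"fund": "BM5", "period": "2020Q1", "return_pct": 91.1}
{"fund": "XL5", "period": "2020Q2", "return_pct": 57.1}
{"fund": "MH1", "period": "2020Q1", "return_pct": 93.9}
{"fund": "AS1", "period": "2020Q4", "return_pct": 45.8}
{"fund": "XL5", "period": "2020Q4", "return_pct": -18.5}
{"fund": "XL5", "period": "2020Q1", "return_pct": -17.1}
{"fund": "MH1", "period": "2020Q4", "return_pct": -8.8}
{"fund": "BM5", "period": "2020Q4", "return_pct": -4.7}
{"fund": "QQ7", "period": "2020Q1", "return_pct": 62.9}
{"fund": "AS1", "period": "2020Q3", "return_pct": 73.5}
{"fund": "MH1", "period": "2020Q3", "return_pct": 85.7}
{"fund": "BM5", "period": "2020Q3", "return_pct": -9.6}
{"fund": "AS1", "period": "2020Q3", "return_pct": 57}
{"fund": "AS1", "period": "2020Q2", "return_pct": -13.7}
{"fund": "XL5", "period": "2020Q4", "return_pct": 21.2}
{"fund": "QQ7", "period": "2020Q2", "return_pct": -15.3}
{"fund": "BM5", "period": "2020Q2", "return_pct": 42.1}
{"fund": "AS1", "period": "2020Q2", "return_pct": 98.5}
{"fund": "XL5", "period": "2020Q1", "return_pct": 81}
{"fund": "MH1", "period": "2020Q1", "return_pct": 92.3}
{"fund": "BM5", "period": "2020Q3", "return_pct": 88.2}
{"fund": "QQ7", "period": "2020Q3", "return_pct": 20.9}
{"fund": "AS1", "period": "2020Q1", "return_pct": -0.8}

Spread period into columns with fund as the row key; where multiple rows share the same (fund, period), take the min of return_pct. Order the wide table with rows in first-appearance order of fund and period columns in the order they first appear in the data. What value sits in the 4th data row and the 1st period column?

59

With rows in first-appearance order of fund, row 4 is fund=MH1. period columns in first-appearance order: 2020Q2, 2020Q4, 2020Q3, 2020Q1; column 1 is 2020Q2.
Long rows with fund=MH1, period=2020Q2: min(59, 73.6) = 59.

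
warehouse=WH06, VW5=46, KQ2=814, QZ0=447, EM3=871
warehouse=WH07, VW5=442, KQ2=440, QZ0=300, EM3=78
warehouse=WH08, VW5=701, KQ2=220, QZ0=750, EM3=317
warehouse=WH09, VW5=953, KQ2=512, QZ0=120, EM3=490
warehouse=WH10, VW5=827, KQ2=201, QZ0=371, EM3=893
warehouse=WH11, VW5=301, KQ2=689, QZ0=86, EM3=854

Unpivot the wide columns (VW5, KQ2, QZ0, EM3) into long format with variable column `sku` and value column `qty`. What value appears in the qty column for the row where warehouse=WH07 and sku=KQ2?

Unpivoting turns each (warehouse, wide-column) pair into one long row.
The wide cell at row WH07, column KQ2 holds 440, so the long row (WH07, KQ2) has qty=440.

440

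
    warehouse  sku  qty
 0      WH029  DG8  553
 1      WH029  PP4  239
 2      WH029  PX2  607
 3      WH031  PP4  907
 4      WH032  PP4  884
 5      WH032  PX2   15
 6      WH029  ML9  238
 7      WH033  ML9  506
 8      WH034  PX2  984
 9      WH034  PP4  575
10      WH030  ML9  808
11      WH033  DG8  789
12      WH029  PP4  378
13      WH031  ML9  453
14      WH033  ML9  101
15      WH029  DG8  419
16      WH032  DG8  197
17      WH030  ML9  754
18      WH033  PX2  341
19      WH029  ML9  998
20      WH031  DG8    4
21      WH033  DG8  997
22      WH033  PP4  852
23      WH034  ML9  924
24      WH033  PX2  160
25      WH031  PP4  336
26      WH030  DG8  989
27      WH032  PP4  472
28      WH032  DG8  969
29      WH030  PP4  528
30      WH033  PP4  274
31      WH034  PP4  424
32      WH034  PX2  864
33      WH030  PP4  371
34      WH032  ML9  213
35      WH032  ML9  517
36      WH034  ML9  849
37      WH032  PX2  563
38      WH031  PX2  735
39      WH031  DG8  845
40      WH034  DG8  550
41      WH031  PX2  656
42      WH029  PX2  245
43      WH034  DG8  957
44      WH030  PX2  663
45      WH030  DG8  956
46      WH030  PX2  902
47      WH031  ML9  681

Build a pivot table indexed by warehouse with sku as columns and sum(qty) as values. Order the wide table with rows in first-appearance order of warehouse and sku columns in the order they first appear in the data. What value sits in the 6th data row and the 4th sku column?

1562

With rows in first-appearance order of warehouse, row 6 is warehouse=WH030. sku columns in first-appearance order: DG8, PP4, PX2, ML9; column 4 is ML9.
Long rows with warehouse=WH030, sku=ML9: 808 + 754 = 1562.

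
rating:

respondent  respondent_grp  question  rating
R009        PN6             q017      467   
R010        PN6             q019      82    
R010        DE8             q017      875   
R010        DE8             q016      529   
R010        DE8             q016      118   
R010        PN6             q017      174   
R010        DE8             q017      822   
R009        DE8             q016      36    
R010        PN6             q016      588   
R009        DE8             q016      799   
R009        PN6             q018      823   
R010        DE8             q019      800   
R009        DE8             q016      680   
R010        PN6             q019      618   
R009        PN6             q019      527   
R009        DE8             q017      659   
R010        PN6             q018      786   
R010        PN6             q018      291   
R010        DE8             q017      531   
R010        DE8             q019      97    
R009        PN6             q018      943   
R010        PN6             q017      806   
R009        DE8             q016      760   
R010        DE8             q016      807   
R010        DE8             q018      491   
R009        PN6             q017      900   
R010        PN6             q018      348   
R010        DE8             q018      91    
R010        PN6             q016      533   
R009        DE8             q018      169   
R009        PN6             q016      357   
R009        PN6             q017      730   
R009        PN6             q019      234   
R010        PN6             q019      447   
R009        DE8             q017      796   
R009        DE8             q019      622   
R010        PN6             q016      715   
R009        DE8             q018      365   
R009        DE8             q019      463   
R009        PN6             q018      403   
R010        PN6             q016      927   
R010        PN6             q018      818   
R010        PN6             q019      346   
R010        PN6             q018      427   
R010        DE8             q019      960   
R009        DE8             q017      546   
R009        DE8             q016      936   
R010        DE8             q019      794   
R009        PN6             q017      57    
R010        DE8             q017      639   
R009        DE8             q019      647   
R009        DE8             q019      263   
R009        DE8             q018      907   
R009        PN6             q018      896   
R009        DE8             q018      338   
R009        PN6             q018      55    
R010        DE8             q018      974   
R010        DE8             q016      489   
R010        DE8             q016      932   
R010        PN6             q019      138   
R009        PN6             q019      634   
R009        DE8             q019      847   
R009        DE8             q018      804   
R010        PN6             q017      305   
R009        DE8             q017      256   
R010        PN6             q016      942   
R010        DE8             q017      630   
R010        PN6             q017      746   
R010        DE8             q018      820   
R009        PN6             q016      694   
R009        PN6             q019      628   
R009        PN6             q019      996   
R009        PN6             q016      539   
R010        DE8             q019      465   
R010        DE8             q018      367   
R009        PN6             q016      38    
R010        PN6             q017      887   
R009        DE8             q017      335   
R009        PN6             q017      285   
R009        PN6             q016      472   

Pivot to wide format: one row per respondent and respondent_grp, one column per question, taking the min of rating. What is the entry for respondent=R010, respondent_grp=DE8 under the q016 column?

118

Rows with respondent=R010, respondent_grp=DE8 and question=q016: rating values are 529, 118, 807, 489, 932.
min(529, 118, 807, 489, 932) = 118.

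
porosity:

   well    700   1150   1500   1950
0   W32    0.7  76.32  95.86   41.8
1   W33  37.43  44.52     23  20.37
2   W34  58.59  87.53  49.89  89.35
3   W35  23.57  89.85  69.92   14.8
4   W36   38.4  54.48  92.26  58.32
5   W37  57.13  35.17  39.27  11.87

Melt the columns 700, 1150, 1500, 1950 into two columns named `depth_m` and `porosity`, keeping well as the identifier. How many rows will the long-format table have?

24

6 well values × 4 melted columns = 24 rows.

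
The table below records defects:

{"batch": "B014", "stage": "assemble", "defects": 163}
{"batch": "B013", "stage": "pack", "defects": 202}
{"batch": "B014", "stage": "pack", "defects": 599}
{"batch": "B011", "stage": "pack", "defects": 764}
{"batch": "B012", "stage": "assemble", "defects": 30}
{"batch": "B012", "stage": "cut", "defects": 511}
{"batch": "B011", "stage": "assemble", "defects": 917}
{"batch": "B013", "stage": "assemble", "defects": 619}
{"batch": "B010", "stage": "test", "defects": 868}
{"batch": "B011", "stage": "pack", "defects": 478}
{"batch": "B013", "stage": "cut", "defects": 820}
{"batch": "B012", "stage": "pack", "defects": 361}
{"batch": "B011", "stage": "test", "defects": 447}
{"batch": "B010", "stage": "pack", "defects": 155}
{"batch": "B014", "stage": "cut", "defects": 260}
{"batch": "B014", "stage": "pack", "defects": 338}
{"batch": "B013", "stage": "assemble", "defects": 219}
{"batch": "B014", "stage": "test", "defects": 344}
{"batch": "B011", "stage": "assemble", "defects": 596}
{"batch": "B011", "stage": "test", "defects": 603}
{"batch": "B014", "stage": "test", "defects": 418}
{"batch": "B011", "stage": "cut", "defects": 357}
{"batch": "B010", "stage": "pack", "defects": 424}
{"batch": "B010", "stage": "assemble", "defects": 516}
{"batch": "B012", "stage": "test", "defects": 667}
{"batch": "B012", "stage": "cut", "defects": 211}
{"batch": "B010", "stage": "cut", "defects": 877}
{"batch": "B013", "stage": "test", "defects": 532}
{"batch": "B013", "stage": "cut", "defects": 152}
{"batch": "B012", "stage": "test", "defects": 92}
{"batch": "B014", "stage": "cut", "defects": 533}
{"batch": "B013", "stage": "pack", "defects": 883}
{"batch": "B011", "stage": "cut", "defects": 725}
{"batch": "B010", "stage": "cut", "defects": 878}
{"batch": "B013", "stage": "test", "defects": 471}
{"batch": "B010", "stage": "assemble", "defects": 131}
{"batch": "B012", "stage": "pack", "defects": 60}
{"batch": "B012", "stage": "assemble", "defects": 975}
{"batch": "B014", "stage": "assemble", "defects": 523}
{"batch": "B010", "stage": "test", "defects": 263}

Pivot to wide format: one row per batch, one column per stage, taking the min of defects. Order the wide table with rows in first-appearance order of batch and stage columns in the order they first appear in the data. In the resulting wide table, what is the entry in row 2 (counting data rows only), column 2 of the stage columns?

202

With rows in first-appearance order of batch, row 2 is batch=B013. stage columns in first-appearance order: assemble, pack, cut, test; column 2 is pack.
Long rows with batch=B013, stage=pack: min(202, 883) = 202.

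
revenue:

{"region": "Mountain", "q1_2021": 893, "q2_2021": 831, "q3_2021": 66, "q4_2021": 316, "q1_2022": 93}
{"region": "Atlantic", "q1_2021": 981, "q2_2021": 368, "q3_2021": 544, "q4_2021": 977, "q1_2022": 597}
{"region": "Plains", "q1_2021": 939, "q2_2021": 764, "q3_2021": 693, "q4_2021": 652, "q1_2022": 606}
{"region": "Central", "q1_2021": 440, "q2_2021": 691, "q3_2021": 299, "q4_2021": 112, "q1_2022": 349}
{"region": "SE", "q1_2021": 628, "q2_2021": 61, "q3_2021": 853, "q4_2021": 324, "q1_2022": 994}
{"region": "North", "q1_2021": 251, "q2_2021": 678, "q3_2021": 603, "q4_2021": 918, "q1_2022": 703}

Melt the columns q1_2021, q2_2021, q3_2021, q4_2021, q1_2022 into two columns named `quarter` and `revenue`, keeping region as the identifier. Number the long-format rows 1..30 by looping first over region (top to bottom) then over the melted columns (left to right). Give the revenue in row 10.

597

30 rows total (6 × 5). Row 10: index ⌊(10-1)/5⌋ = 1 into region → Atlantic; (10-1) mod 5 = 4 into the melted columns → q1_2022.
So row 10 is (Atlantic, q1_2022, 597); revenue = 597.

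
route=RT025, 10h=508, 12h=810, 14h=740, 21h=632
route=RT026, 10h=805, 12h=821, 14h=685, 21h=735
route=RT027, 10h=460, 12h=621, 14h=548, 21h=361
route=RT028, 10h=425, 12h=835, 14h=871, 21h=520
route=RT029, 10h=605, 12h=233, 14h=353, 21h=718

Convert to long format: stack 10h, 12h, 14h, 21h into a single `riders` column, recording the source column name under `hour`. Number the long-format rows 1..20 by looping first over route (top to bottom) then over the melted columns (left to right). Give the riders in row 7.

685

20 rows total (5 × 4). Row 7: index ⌊(7-1)/4⌋ = 1 into route → RT026; (7-1) mod 4 = 2 into the melted columns → 14h.
So row 7 is (RT026, 14h, 685); riders = 685.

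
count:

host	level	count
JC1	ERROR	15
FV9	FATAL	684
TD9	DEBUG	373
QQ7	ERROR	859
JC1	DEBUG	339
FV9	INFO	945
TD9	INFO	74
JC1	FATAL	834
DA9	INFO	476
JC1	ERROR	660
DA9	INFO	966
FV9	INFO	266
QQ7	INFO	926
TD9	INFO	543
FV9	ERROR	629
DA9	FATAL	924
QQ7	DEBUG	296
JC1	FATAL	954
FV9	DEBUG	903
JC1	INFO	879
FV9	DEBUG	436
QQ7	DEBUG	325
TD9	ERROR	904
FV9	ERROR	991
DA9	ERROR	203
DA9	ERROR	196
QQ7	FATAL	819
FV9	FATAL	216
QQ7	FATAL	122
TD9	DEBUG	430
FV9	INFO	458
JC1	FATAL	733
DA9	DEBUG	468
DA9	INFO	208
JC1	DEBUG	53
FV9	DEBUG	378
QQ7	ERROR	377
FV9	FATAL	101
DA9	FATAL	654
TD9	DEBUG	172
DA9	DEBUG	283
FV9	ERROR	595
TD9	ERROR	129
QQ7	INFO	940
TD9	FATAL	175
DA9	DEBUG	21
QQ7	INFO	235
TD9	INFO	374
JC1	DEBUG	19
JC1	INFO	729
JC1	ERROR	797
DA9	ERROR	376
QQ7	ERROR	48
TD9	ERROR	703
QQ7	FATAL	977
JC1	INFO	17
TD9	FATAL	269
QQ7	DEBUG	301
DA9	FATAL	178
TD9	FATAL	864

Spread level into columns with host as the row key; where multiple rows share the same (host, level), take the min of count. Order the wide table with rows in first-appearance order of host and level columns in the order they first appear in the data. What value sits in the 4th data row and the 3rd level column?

With rows in first-appearance order of host, row 4 is host=QQ7. level columns in first-appearance order: ERROR, FATAL, DEBUG, INFO; column 3 is DEBUG.
Long rows with host=QQ7, level=DEBUG: min(296, 325, 301) = 296.

296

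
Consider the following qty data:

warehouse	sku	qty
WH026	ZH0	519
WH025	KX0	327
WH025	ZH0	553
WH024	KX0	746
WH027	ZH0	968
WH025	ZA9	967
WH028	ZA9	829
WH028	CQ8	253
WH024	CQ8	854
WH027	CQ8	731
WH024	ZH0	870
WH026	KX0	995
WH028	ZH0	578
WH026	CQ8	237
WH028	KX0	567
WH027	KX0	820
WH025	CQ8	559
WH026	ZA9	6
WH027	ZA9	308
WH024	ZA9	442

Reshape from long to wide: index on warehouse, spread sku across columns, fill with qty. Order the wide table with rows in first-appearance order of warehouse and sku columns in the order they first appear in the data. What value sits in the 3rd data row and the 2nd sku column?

With rows in first-appearance order of warehouse, row 3 is warehouse=WH024. sku columns in first-appearance order: ZH0, KX0, ZA9, CQ8; column 2 is KX0.
Long rows with warehouse=WH024, sku=KX0: qty = 746.

746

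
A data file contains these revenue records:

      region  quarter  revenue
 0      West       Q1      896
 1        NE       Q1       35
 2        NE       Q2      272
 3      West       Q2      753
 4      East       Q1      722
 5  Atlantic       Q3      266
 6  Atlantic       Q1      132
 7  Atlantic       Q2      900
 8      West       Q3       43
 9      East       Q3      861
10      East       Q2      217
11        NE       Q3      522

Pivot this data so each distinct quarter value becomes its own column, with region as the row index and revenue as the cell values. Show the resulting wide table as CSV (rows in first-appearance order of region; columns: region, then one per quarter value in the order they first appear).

Columns: region plus the 3 distinct quarter values (Q1, Q2, Q3).
For example, row West column Q1 takes revenue=896 from the long row (West, Q1).

region,Q1,Q2,Q3
West,896,753,43
NE,35,272,522
East,722,217,861
Atlantic,132,900,266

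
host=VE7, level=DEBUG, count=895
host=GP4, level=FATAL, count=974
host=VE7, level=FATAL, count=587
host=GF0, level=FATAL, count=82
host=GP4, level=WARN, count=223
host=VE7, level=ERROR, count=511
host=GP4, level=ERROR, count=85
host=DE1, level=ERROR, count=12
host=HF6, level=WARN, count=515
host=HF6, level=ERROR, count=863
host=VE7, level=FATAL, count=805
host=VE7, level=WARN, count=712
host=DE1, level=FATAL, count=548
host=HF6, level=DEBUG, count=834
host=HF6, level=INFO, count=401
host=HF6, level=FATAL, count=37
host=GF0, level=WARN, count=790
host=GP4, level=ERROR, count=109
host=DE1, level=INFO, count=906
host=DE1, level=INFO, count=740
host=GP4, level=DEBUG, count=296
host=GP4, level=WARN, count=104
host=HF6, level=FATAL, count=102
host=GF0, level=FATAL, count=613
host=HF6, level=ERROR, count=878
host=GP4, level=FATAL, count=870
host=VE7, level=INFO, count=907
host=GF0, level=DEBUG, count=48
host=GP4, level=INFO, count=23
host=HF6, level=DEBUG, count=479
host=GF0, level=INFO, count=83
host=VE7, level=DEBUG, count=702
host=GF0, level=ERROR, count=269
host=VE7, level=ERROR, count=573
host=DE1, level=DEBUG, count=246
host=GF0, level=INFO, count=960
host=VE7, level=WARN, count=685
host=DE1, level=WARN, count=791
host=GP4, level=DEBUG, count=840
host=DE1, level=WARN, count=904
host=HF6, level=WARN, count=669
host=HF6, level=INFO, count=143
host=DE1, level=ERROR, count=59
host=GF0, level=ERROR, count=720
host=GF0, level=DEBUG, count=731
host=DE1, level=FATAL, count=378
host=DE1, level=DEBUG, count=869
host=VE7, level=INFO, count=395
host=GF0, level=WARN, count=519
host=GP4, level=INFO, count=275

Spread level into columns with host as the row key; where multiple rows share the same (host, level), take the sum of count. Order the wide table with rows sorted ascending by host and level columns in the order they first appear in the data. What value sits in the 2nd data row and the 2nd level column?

With rows sorted ascending by host, row 2 is host=GF0. level columns in first-appearance order: DEBUG, FATAL, WARN, ERROR, INFO; column 2 is FATAL.
Long rows with host=GF0, level=FATAL: 82 + 613 = 695.

695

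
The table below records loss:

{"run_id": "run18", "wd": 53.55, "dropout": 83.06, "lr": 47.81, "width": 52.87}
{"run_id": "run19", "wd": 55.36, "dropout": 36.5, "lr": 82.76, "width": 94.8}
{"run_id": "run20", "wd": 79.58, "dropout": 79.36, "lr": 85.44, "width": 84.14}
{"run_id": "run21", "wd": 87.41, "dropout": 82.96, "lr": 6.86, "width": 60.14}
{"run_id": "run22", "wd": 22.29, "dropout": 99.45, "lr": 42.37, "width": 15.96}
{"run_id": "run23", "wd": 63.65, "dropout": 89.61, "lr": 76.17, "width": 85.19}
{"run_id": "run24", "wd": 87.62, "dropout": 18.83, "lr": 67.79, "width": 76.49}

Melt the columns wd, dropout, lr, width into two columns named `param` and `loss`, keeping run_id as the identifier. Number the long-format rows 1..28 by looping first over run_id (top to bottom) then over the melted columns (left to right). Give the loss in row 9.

28 rows total (7 × 4). Row 9: index ⌊(9-1)/4⌋ = 2 into run_id → run20; (9-1) mod 4 = 0 into the melted columns → wd.
So row 9 is (run20, wd, 79.58); loss = 79.58.

79.58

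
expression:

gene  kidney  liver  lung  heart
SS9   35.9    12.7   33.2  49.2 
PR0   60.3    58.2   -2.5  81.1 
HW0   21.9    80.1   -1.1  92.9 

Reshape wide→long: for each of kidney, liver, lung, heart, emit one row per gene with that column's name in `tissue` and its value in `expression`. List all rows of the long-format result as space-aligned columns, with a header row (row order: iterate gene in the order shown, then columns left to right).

gene  tissue  expression
SS9   kidney  35.9      
SS9   liver   12.7      
SS9   lung    33.2      
SS9   heart   49.2      
PR0   kidney  60.3      
PR0   liver   58.2      
PR0   lung    -2.5      
PR0   heart   81.1      
HW0   kidney  21.9      
HW0   liver   80.1      
HW0   lung    -1.1      
HW0   heart   92.9      

Each (gene, column) pair becomes one row: 3 × 4 = 12 rows.
For example, (SS9, kidney) → expression=35.9.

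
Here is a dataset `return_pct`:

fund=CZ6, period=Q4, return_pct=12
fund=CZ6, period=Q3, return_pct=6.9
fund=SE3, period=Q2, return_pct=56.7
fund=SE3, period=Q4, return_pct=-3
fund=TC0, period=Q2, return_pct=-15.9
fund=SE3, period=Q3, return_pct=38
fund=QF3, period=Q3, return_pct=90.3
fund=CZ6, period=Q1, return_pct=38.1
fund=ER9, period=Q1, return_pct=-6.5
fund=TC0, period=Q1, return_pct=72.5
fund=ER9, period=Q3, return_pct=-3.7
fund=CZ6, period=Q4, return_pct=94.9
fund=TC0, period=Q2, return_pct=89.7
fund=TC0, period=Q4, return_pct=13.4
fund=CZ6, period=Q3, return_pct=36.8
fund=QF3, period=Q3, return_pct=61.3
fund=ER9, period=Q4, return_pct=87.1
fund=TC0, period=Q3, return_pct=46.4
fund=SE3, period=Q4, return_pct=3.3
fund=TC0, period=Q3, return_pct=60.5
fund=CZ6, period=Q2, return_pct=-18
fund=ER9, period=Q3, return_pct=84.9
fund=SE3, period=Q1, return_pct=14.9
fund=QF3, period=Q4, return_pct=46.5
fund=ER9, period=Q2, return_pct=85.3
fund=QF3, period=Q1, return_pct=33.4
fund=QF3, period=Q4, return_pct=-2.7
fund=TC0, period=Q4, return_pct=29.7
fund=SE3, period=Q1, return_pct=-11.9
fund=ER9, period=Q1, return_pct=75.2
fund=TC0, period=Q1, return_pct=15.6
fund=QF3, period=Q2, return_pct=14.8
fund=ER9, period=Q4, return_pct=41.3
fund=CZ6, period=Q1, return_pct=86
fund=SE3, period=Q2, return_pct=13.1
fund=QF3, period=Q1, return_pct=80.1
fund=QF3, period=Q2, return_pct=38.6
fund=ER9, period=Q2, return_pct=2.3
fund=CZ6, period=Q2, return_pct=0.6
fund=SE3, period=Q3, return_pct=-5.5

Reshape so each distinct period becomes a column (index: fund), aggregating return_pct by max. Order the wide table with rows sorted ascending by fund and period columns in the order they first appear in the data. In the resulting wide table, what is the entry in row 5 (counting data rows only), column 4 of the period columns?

With rows sorted ascending by fund, row 5 is fund=TC0. period columns in first-appearance order: Q4, Q3, Q2, Q1; column 4 is Q1.
Long rows with fund=TC0, period=Q1: max(72.5, 15.6) = 72.5.

72.5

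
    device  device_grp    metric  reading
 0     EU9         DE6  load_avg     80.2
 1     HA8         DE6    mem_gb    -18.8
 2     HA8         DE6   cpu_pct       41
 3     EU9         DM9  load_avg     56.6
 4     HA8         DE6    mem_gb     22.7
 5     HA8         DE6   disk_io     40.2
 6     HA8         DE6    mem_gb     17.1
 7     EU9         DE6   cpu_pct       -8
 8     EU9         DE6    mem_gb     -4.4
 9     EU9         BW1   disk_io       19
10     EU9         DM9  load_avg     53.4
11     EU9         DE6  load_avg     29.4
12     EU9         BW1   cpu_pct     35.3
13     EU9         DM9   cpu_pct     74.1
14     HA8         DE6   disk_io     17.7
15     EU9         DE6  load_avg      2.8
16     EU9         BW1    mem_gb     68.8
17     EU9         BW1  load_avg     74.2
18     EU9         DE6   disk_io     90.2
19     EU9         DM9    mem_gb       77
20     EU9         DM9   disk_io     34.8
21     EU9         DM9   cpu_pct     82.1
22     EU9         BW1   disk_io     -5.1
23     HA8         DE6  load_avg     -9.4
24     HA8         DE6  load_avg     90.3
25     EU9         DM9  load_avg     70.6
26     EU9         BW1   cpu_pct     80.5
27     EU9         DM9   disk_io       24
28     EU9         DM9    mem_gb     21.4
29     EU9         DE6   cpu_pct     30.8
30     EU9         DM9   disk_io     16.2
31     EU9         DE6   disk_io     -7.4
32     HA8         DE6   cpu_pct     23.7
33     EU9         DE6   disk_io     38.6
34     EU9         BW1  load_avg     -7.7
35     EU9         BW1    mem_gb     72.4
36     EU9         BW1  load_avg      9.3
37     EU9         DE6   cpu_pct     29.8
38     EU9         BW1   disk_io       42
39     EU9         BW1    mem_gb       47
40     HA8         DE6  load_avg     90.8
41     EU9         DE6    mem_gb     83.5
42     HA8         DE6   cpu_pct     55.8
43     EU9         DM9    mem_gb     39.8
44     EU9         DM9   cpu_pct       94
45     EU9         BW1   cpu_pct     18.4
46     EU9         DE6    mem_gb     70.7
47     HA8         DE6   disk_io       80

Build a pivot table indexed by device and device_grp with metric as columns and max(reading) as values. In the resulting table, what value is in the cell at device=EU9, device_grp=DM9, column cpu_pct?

94

Rows with device=EU9, device_grp=DM9 and metric=cpu_pct: reading values are 74.1, 82.1, 94.
max(74.1, 82.1, 94) = 94.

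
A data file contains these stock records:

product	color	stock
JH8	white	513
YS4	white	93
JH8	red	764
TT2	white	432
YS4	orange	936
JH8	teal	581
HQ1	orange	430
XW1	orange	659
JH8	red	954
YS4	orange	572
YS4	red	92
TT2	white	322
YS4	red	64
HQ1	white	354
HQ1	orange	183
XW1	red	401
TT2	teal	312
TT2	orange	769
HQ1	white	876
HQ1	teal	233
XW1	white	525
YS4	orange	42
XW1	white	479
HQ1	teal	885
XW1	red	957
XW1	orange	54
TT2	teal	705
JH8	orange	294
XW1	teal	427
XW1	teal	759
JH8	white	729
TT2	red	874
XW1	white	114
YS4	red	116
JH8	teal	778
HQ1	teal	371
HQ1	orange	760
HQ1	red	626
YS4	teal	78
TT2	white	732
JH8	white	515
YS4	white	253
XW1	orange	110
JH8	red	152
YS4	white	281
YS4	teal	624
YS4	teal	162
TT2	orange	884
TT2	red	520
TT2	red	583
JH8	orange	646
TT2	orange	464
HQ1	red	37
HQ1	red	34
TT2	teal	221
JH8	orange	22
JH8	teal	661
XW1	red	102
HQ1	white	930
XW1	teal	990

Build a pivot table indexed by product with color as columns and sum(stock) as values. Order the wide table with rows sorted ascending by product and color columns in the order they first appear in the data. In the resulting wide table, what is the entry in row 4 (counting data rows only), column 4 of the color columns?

2176

With rows sorted ascending by product, row 4 is product=XW1. color columns in first-appearance order: white, red, orange, teal; column 4 is teal.
Long rows with product=XW1, color=teal: 427 + 759 + 990 = 2176.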